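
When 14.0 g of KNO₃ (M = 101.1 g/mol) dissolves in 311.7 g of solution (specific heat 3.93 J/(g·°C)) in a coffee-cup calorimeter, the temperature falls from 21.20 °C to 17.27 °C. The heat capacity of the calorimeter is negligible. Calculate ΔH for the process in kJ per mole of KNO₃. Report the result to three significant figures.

|ΔT| = |17.27 − 21.20| = 3.93 °C
|q_surr| = (311.7 × 3.93) × 3.93 = 1224.981 × 3.93 = 4814 J
n(KNO₃) = 14.0 / 101.1 = 0.1385 mol
Temperature fell, so q_rxn = +|q_surr| = 4.814 kJ
ΔH = q_rxn / n = 34.76 kJ/mol

ΔH = 34.8 kJ/mol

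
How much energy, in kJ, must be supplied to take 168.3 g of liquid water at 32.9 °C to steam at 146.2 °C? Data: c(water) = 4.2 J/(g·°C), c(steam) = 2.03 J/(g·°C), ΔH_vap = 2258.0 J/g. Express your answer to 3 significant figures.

q1 (heat water 32.9→100.0 °C): 168.3 × 4.2 × 67.1 = 47430 J
q2 (vaporize at 100 °C): 168.3 × 2258.0 = 380021 J
q3 (heat steam 100.0→146.2 °C): 168.3 × 2.03 × 46.2 = 15784 J
Total: 47430 + 380021 + 15784 = 443235 J = 443 kJ

q = 443 kJ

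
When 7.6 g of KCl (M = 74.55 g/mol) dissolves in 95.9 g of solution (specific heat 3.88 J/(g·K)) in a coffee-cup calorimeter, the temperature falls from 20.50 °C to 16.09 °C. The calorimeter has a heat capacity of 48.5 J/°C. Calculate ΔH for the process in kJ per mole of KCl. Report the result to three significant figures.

ΔH = 18.2 kJ/mol

|ΔT| = |16.09 − 20.50| = 4.41 °C
|q_surr| = (95.9 × 3.88 + 48.5) × 4.41 = 420.592 × 4.41 = 1855 J
n(KCl) = 7.6 / 74.55 = 0.1019 mol
Temperature fell, so q_rxn = +|q_surr| = 1.855 kJ
ΔH = q_rxn / n = 18.20 kJ/mol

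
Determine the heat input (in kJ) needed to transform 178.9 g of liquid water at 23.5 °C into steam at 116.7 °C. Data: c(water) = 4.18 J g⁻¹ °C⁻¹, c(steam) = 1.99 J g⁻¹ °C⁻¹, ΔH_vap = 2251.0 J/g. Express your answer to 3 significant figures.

q = 466 kJ

q1 (heat water 23.5→100.0 °C): 178.9 × 4.18 × 76.5 = 57207 J
q2 (vaporize at 100 °C): 178.9 × 2251.0 = 402704 J
q3 (heat steam 100.0→116.7 °C): 178.9 × 1.99 × 16.7 = 5945 J
Total: 57207 + 402704 + 5945 = 465856 J = 466 kJ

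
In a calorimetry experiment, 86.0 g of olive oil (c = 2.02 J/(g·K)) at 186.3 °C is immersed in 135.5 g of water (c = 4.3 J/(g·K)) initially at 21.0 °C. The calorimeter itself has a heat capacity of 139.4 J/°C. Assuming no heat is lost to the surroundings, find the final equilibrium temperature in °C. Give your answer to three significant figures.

Heat lost by olive oil = heat gained by water + calorimeter.
(86.0)(2.02)(186.3 − T) = [(135.5)(4.3) + 139.4](T − 21.0)
173.72 (186.3 − T) = 722.05 (T − 21.0)
32364 − 173.72 T = 722.05 T − 15163
47527 = 895.77 T
T = 53.06 °C

T_f = 53.1 °C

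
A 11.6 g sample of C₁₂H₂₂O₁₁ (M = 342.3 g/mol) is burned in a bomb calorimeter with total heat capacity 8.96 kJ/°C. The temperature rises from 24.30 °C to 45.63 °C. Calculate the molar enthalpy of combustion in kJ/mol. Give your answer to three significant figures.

ΔT = 45.63 − 24.30 = 21.33 °C
q_cal = C_cal × ΔT = 8.96 × 21.33 = 191.1168 kJ
n = 11.6 / 342.3 = 0.03389 mol
q_rxn = −q_cal = -191.1168 kJ
ΔH = -191.1168 / 0.03389 = -5639 kJ/mol

ΔH = -5640 kJ/mol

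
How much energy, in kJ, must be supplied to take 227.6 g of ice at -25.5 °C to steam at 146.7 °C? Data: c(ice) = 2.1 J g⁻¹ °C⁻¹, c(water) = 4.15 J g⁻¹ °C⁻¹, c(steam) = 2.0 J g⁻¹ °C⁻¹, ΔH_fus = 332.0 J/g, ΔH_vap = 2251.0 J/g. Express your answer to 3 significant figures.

q = 716 kJ

q1 (heat ice -25.5→0.0 °C): 227.6 × 2.1 × 25.5 = 12188 J
q2 (melt at 0 °C): 227.6 × 332.0 = 75563 J
q3 (heat water 0.0→100.0 °C): 227.6 × 4.15 × 100.0 = 94454 J
q4 (vaporize at 100 °C): 227.6 × 2251.0 = 512328 J
q5 (heat steam 100.0→146.7 °C): 227.6 × 2.0 × 46.7 = 21258 J
Total: 12188 + 75563 + 94454 + 512328 + 21258 = 715791 J = 716 kJ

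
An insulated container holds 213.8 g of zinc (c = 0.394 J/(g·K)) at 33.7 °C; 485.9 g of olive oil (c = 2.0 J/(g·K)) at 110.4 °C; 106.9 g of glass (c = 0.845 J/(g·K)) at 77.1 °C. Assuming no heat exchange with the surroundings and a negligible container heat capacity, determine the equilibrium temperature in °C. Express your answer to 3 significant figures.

Σ mᵢcᵢ(T − Tᵢ) = 0  ⇒  T = Σ mᵢcᵢTᵢ / Σ mᵢcᵢ
Σ mᵢcᵢ = 213.8×0.394 + 485.9×2.0 + 106.9×0.845 = 1146.3677
Σ mᵢcᵢTᵢ = 84.2372×33.7 + 971.8×110.4 + 90.3305×77.1 = 117090
T = 117090 / 1146.3677 = 102.1 °C

T_f = 102 °C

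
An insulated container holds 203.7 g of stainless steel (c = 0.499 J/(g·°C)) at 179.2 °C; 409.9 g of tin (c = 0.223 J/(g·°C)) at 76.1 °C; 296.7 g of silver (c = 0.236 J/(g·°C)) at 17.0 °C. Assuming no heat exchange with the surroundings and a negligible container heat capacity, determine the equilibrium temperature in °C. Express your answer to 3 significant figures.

Σ mᵢcᵢ(T − Tᵢ) = 0  ⇒  T = Σ mᵢcᵢTᵢ / Σ mᵢcᵢ
Σ mᵢcᵢ = 203.7×0.499 + 409.9×0.223 + 296.7×0.236 = 263.0752
Σ mᵢcᵢTᵢ = 101.6463×179.2 + 91.4077×76.1 + 70.0212×17.0 = 26362
T = 26362 / 263.0752 = 100.2 °C

T_f = 100 °C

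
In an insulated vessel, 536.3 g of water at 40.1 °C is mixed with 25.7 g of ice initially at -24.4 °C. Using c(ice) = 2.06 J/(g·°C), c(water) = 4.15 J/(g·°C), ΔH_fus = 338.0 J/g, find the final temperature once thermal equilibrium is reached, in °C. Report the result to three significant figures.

T_f = 34.0 °C

Heat to bring ice to 0 °C and melt it: q₁ = 25.7×2.06×24.4 + 25.7×338.0 = 9978.4 J
Heat the water can supply cooling to 0 °C: 536.3×4.15×40.1 = 89248.4 J > q₁, so all ice melts.
Energy balance: 536.3×4.15×(40.1 − T) = 9978.4 + 25.7×4.15×(T − 0)
2225.645(40.1 − T) = 9978.4 + 106.655 T
89248.4 − 9978.4 = 2332.300 T
T = 79270.0 / 2332.300 = 33.99 °C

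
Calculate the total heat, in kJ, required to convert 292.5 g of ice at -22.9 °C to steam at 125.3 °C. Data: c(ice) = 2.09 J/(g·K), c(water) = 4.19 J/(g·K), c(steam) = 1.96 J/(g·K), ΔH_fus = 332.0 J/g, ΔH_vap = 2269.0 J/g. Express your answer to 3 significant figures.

q = 912 kJ

q1 (heat ice -22.9→0.0 °C): 292.5 × 2.09 × 22.9 = 13999 J
q2 (melt at 0 °C): 292.5 × 332.0 = 97110 J
q3 (heat water 0.0→100.0 °C): 292.5 × 4.19 × 100.0 = 122558 J
q4 (vaporize at 100 °C): 292.5 × 2269.0 = 663683 J
q5 (heat steam 100.0→125.3 °C): 292.5 × 1.96 × 25.3 = 14504 J
Total: 13999 + 97110 + 122558 + 663683 + 14504 = 911854 J = 912 kJ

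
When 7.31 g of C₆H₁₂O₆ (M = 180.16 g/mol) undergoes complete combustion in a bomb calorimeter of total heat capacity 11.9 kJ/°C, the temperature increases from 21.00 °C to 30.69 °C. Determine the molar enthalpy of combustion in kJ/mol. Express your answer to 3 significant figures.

ΔH = -2840 kJ/mol

ΔT = 30.69 − 21.00 = 9.69 °C
q_cal = C_cal × ΔT = 11.9 × 9.69 = 115.311 kJ
n = 7.31 / 180.16 = 0.04058 mol
q_rxn = −q_cal = -115.311 kJ
ΔH = -115.311 / 0.04058 = -2842 kJ/mol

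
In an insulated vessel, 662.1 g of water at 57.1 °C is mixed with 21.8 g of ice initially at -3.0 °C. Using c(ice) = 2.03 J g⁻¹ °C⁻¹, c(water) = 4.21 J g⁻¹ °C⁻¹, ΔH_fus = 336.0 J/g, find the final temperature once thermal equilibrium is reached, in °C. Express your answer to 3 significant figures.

Heat to bring ice to 0 °C and melt it: q₁ = 21.8×2.03×3.0 + 21.8×336.0 = 7457.6 J
Heat the water can supply cooling to 0 °C: 662.1×4.21×57.1 = 159163 J > q₁, so all ice melts.
Energy balance: 662.1×4.21×(57.1 − T) = 7457.6 + 21.8×4.21×(T − 0)
2787.441(57.1 − T) = 7457.6 + 91.778 T
159163 − 7457.6 = 2879.219 T
T = 151705.4 / 2879.219 = 52.69 °C

T_f = 52.7 °C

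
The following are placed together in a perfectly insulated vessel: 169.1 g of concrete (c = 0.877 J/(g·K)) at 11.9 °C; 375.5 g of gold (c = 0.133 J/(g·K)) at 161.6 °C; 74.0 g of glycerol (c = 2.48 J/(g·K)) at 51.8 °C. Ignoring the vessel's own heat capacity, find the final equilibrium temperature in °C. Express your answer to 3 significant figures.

Σ mᵢcᵢ(T − Tᵢ) = 0  ⇒  T = Σ mᵢcᵢTᵢ / Σ mᵢcᵢ
Σ mᵢcᵢ = 169.1×0.877 + 375.5×0.133 + 74.0×2.48 = 381.7622
Σ mᵢcᵢTᵢ = 148.3007×11.9 + 49.9415×161.6 + 183.52×51.8 = 19342
T = 19342 / 381.7622 = 50.67 °C

T_f = 50.7 °C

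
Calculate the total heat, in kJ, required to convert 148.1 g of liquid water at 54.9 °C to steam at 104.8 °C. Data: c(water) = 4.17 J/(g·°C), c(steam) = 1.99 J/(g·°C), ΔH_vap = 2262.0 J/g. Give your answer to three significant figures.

q = 364 kJ

q1 (heat water 54.9→100.0 °C): 148.1 × 4.17 × 45.1 = 27853 J
q2 (vaporize at 100 °C): 148.1 × 2262.0 = 335002 J
q3 (heat steam 100.0→104.8 °C): 148.1 × 1.99 × 4.8 = 1415 J
Total: 27853 + 335002 + 1415 = 364270 J = 364 kJ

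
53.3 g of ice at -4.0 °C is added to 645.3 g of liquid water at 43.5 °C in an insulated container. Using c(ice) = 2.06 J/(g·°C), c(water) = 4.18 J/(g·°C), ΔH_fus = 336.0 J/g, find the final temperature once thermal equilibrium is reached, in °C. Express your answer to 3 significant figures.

Heat to bring ice to 0 °C and melt it: q₁ = 53.3×2.06×4.0 + 53.3×336.0 = 18348 J
Heat the water can supply cooling to 0 °C: 645.3×4.18×43.5 = 117335 J > q₁, so all ice melts.
Energy balance: 645.3×4.18×(43.5 − T) = 18348 + 53.3×4.18×(T − 0)
2697.354(43.5 − T) = 18348 + 222.794 T
117335 − 18348 = 2920.148 T
T = 98987 / 2920.148 = 33.90 °C

T_f = 33.9 °C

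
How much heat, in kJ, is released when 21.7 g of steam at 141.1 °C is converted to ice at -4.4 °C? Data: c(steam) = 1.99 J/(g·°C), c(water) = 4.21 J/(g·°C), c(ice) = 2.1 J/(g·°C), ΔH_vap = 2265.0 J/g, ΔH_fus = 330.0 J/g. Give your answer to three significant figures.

q = 67.4 kJ

q1 (cool steam 141.1→100 °C): 21.7 × 1.99 × 41.1 = 1775 J
q2 (condense at 100 °C): 21.7 × 2265.0 = 49151 J
q3 (cool water 100→0 °C): 21.7 × 4.21 × 100.0 = 9136 J
q4 (freeze at 0 °C): 21.7 × 330.0 = 7161 J
q5 (cool ice 0→-4.4 °C): 21.7 × 2.1 × 4.4 = 201 J
Total: 1775 + 49151 + 9136 + 7161 + 201 = 67424 J = 67.4 kJ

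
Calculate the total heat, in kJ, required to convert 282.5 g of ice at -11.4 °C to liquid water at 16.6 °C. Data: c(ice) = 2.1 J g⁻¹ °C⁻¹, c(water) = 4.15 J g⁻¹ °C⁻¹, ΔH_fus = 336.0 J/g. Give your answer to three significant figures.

q = 121 kJ

q1 (heat ice -11.4→0.0 °C): 282.5 × 2.1 × 11.4 = 6763 J
q2 (melt at 0 °C): 282.5 × 336.0 = 94920 J
q3 (heat water 0.0→16.6 °C): 282.5 × 4.15 × 16.6 = 19461 J
Total: 6763 + 94920 + 19461 = 121144 J = 121 kJ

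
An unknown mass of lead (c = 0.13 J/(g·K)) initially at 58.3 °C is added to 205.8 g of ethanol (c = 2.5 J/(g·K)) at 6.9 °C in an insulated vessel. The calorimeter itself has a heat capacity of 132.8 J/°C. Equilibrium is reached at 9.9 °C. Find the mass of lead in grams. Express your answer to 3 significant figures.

q_gained = (205.8 × 2.5 + 132.8) × (9.9 − 6.9) = 1942 J
q_lost = m × 0.13 × (58.3 − 9.9) = 6.292 m
m = 1942 / 6.292 = 309 g

m = 309 g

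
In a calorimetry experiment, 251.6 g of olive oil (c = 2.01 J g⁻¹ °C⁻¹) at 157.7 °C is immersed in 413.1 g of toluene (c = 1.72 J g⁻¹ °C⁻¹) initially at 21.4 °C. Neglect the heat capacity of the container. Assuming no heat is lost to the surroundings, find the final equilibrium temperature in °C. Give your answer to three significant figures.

T_f = 78.1 °C

Heat lost by olive oil = heat gained by toluene.
(251.6)(2.01)(157.7 − T) = (413.1)(1.72)(T − 21.4)
505.716 (157.7 − T) = 710.532 (T − 21.4)
79751 − 505.716 T = 710.532 T − 15205
94956 = 1216.248 T
T = 78.07 °C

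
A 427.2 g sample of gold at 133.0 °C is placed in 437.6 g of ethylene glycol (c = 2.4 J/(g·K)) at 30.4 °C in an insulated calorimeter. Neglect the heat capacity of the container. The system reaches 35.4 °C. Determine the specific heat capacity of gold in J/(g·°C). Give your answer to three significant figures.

q_gained = (437.6 × 2.4) × (35.4 − 30.4) = 5251 J
q_lost = 427.2 × c × (133.0 − 35.4) = 41694.72 c
Set equal: c = 5251 / 41694.72 = 0.126 J/(g·°C)

c = 0.126 J/(g·°C)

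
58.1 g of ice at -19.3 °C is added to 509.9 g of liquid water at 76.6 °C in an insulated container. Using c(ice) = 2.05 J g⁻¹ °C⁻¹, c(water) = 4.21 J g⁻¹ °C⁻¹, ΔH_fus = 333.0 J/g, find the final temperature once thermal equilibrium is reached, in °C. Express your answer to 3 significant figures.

T_f = 59.7 °C

Heat to bring ice to 0 °C and melt it: q₁ = 58.1×2.05×19.3 + 58.1×333.0 = 21646 J
Heat the water can supply cooling to 0 °C: 509.9×4.21×76.6 = 164436 J > q₁, so all ice melts.
Energy balance: 509.9×4.21×(76.6 − T) = 21646 + 58.1×4.21×(T − 0)
2146.679(76.6 − T) = 21646 + 244.601 T
164436 − 21646 = 2391.280 T
T = 142790 / 2391.280 = 59.71 °C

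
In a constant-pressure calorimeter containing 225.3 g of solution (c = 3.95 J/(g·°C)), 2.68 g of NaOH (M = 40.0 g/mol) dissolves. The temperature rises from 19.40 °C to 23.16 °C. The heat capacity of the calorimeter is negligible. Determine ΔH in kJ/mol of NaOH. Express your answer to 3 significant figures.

|ΔT| = |23.16 − 19.40| = 3.76 °C
|q_surr| = (225.3 × 3.95) × 3.76 = 889.935 × 3.76 = 3346 J
n(NaOH) = 2.68 / 40.0 = 0.06700 mol
Temperature rose, so q_rxn = −|q_surr| = -3.346 kJ
ΔH = q_rxn / n = -49.94 kJ/mol

ΔH = -49.9 kJ/mol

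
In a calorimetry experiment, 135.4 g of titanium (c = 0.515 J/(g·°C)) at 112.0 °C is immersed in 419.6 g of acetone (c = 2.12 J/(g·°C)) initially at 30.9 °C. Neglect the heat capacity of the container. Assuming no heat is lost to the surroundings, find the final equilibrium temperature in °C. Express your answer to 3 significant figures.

Heat lost by titanium = heat gained by acetone.
(135.4)(0.515)(112.0 − T) = (419.6)(2.12)(T − 30.9)
69.731 (112.0 − T) = 889.552 (T − 30.9)
7809.9 − 69.731 T = 889.552 T − 27487
35296.9 = 959.283 T
T = 36.80 °C

T_f = 36.8 °C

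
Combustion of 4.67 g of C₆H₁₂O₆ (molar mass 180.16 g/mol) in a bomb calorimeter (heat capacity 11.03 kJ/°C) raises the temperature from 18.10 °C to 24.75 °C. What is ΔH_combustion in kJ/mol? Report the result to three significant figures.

ΔH = -2830 kJ/mol

ΔT = 24.75 − 18.10 = 6.65 °C
q_cal = C_cal × ΔT = 11.03 × 6.65 = 73.3495 kJ
n = 4.67 / 180.16 = 0.02592 mol
q_rxn = −q_cal = -73.3495 kJ
ΔH = -73.3495 / 0.02592 = -2830 kJ/mol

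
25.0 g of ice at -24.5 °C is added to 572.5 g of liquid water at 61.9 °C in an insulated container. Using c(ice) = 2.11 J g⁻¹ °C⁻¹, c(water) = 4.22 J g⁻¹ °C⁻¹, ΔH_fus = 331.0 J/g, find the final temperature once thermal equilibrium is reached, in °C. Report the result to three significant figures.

Heat to bring ice to 0 °C and melt it: q₁ = 25.0×2.11×24.5 + 25.0×331.0 = 9567.4 J
Heat the water can supply cooling to 0 °C: 572.5×4.22×61.9 = 149547 J > q₁, so all ice melts.
Energy balance: 572.5×4.22×(61.9 − T) = 9567.4 + 25.0×4.22×(T − 0)
2415.95(61.9 − T) = 9567.4 + 105.5 T
149547 − 9567.4 = 2521.45 T
T = 139979.6 / 2521.45 = 55.52 °C

T_f = 55.5 °C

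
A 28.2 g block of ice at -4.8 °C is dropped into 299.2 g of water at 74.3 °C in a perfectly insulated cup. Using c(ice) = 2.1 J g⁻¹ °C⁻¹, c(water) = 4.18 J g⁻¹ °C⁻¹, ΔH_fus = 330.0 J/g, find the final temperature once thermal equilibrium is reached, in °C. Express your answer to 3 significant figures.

T_f = 60.9 °C

Heat to bring ice to 0 °C and melt it: q₁ = 28.2×2.1×4.8 + 28.2×330.0 = 9590.3 J
Heat the water can supply cooling to 0 °C: 299.2×4.18×74.3 = 92923.7 J > q₁, so all ice melts.
Energy balance: 299.2×4.18×(74.3 − T) = 9590.3 + 28.2×4.18×(T − 0)
1250.656(74.3 − T) = 9590.3 + 117.876 T
92923.7 − 9590.3 = 1368.532 T
T = 83333.4 / 1368.532 = 60.89 °C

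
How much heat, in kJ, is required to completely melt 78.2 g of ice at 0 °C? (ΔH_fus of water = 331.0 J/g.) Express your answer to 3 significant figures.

q = m × ΔH_fus = 78.2 × 331.0 = 25880 J = 25.9 kJ

q = 25.9 kJ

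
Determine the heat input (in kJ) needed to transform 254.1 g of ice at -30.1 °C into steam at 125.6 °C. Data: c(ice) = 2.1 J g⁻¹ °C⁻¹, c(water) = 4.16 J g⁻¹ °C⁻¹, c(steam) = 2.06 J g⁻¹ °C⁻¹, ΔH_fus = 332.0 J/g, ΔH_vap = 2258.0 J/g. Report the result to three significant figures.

q = 793 kJ

q1 (heat ice -30.1→0.0 °C): 254.1 × 2.1 × 30.1 = 16062 J
q2 (melt at 0 °C): 254.1 × 332.0 = 84361 J
q3 (heat water 0.0→100.0 °C): 254.1 × 4.16 × 100.0 = 105706 J
q4 (vaporize at 100 °C): 254.1 × 2258.0 = 573758 J
q5 (heat steam 100.0→125.6 °C): 254.1 × 2.06 × 25.6 = 13400 J
Total: 16062 + 84361 + 105706 + 573758 + 13400 = 793287 J = 793 kJ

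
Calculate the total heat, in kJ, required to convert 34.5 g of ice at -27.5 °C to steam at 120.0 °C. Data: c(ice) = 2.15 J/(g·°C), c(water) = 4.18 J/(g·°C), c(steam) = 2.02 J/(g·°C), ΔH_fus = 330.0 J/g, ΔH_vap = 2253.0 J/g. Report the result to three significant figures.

q = 107 kJ

q1 (heat ice -27.5→0.0 °C): 34.5 × 2.15 × 27.5 = 2040 J
q2 (melt at 0 °C): 34.5 × 330.0 = 11385 J
q3 (heat water 0.0→100.0 °C): 34.5 × 4.18 × 100.0 = 14421 J
q4 (vaporize at 100 °C): 34.5 × 2253.0 = 77729 J
q5 (heat steam 100.0→120.0 °C): 34.5 × 2.02 × 20.0 = 1394 J
Total: 2040 + 11385 + 14421 + 77729 + 1394 = 106969 J = 107 kJ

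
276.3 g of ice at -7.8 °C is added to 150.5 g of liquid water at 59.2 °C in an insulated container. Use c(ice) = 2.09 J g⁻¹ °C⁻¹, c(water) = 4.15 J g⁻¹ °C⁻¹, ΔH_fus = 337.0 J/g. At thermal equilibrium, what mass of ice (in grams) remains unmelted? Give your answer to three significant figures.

m_ice remaining = 180 g

Heat to warm all ice to 0 °C: 276.3×2.09×7.8 = 4504.2 J
Heat released by water cooling to 0 °C: 150.5×4.15×59.2 = 36975 J
36975 J < 4504.2 + 276.3×337.0 = 97617.3 J, so not all ice melts; final T = 0 °C.
Heat left for melting: 36975 − 4504.2 = 32470.8 J
Mass melted = 32470.8 / 337.0 = 96.35 g
Ice remaining = 276.3 − 96.35 = 179.95 g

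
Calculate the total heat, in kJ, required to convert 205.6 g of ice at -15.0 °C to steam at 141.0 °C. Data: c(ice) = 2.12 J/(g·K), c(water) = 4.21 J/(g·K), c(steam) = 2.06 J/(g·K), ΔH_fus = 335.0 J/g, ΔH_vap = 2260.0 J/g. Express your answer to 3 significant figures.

q1 (heat ice -15.0→0.0 °C): 205.6 × 2.12 × 15.0 = 6538 J
q2 (melt at 0 °C): 205.6 × 335.0 = 68876 J
q3 (heat water 0.0→100.0 °C): 205.6 × 4.21 × 100.0 = 86558 J
q4 (vaporize at 100 °C): 205.6 × 2260.0 = 464656 J
q5 (heat steam 100.0→141.0 °C): 205.6 × 2.06 × 41.0 = 17365 J
Total: 6538 + 68876 + 86558 + 464656 + 17365 = 643993 J = 644 kJ

q = 644 kJ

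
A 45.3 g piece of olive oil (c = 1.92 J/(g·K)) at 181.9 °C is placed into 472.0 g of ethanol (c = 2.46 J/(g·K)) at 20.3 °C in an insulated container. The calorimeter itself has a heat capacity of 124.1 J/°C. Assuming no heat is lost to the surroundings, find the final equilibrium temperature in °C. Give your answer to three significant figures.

Heat lost by olive oil = heat gained by ethanol + calorimeter.
(45.3)(1.92)(181.9 − T) = [(472.0)(2.46) + 124.1](T − 20.3)
86.976 (181.9 − T) = 1285.22 (T − 20.3)
15821 − 86.976 T = 1285.22 T − 26090
41911 = 1372.196 T
T = 30.54 °C

T_f = 30.5 °C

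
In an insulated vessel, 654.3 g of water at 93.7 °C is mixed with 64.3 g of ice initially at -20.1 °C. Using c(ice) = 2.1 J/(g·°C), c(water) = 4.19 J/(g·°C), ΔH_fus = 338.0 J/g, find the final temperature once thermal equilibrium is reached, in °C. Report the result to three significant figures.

T_f = 77.2 °C

Heat to bring ice to 0 °C and melt it: q₁ = 64.3×2.1×20.1 + 64.3×338.0 = 24448 J
Heat the water can supply cooling to 0 °C: 654.3×4.19×93.7 = 256880 J > q₁, so all ice melts.
Energy balance: 654.3×4.19×(93.7 − T) = 24448 + 64.3×4.19×(T − 0)
2741.517(93.7 − T) = 24448 + 269.417 T
256880 − 24448 = 3010.934 T
T = 232432 / 3010.934 = 77.20 °C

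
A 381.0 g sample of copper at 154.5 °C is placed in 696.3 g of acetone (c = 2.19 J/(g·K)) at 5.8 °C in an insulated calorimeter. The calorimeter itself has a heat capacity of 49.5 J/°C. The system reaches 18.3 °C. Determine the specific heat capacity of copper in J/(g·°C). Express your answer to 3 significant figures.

q_gained = (696.3 × 2.19 + 49.5) × (18.3 − 5.8) = 19680 J
q_lost = 381.0 × c × (154.5 − 18.3) = 51892.2 c
Set equal: c = 19680 / 51892.2 = 0.379 J/(g·°C)

c = 0.379 J/(g·°C)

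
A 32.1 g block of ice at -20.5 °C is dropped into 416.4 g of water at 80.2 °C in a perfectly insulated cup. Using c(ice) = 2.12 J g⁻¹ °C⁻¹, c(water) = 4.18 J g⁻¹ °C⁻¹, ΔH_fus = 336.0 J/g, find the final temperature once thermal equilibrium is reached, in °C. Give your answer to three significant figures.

Heat to bring ice to 0 °C and melt it: q₁ = 32.1×2.12×20.5 + 32.1×336.0 = 12181 J
Heat the water can supply cooling to 0 °C: 416.4×4.18×80.2 = 139592 J > q₁, so all ice melts.
Energy balance: 416.4×4.18×(80.2 − T) = 12181 + 32.1×4.18×(T − 0)
1740.552(80.2 − T) = 12181 + 134.178 T
139592 − 12181 = 1874.730 T
T = 127411 / 1874.730 = 67.96 °C

T_f = 68.0 °C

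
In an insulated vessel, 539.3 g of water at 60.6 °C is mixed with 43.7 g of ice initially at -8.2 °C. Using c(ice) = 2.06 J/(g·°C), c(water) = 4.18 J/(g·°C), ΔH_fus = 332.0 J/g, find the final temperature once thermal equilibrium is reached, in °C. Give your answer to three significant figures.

Heat to bring ice to 0 °C and melt it: q₁ = 43.7×2.06×8.2 + 43.7×332.0 = 15247 J
Heat the water can supply cooling to 0 °C: 539.3×4.18×60.6 = 136609 J > q₁, so all ice melts.
Energy balance: 539.3×4.18×(60.6 − T) = 15247 + 43.7×4.18×(T − 0)
2254.274(60.6 − T) = 15247 + 182.666 T
136609 − 15247 = 2436.940 T
T = 121362 / 2436.940 = 49.80 °C

T_f = 49.8 °C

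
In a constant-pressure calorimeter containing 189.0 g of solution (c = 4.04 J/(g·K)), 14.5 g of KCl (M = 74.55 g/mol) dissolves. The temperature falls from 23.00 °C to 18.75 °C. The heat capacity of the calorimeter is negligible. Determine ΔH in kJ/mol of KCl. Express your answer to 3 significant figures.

ΔH = 16.7 kJ/mol

|ΔT| = |18.75 − 23.00| = 4.25 °C
|q_surr| = (189.0 × 4.04) × 4.25 = 763.56 × 4.25 = 3245 J
n(KCl) = 14.5 / 74.55 = 0.1945 mol
Temperature fell, so q_rxn = +|q_surr| = 3.245 kJ
ΔH = q_rxn / n = 16.68 kJ/mol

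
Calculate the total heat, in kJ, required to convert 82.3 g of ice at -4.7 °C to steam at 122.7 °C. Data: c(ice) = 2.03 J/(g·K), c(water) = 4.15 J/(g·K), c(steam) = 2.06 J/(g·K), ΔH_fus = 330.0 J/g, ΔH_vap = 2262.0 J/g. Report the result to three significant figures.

q = 252 kJ

q1 (heat ice -4.7→0.0 °C): 82.3 × 2.03 × 4.7 = 785 J
q2 (melt at 0 °C): 82.3 × 330.0 = 27159 J
q3 (heat water 0.0→100.0 °C): 82.3 × 4.15 × 100.0 = 34155 J
q4 (vaporize at 100 °C): 82.3 × 2262.0 = 186163 J
q5 (heat steam 100.0→122.7 °C): 82.3 × 2.06 × 22.7 = 3849 J
Total: 785 + 27159 + 34155 + 186163 + 3849 = 252111 J = 252 kJ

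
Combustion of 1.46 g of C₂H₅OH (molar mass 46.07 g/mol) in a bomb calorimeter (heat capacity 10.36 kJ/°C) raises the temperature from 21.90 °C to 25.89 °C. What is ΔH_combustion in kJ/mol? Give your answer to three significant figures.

ΔT = 25.89 − 21.90 = 3.99 °C
q_cal = C_cal × ΔT = 10.36 × 3.99 = 41.3364 kJ
n = 1.46 / 46.07 = 0.03169 mol
q_rxn = −q_cal = -41.3364 kJ
ΔH = -41.3364 / 0.03169 = -1304 kJ/mol

ΔH = -1300 kJ/mol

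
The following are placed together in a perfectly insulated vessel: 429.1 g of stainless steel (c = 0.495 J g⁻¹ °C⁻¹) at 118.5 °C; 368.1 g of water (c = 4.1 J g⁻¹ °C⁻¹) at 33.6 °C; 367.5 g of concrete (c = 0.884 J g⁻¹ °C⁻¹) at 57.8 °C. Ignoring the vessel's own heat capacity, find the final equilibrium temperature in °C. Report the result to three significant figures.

Σ mᵢcᵢ(T − Tᵢ) = 0  ⇒  T = Σ mᵢcᵢTᵢ / Σ mᵢcᵢ
Σ mᵢcᵢ = 429.1×0.495 + 368.1×4.1 + 367.5×0.884 = 2046.4845
Σ mᵢcᵢTᵢ = 212.4045×118.5 + 1509.21×33.6 + 324.87×57.8 = 94657
T = 94657 / 2046.4845 = 46.25 °C

T_f = 46.3 °C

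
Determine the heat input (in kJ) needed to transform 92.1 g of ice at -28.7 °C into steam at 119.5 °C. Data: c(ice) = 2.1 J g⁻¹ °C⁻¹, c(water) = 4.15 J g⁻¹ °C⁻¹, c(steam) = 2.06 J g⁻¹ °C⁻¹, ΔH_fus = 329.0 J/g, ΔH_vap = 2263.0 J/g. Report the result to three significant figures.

q = 286 kJ

q1 (heat ice -28.7→0.0 °C): 92.1 × 2.1 × 28.7 = 5551 J
q2 (melt at 0 °C): 92.1 × 329.0 = 30301 J
q3 (heat water 0.0→100.0 °C): 92.1 × 4.15 × 100.0 = 38222 J
q4 (vaporize at 100 °C): 92.1 × 2263.0 = 208422 J
q5 (heat steam 100.0→119.5 °C): 92.1 × 2.06 × 19.5 = 3700 J
Total: 5551 + 30301 + 38222 + 208422 + 3700 = 286196 J = 286 kJ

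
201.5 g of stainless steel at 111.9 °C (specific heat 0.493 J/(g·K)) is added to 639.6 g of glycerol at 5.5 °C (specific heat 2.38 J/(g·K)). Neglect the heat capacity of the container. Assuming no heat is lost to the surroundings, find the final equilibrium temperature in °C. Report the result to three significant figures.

T_f = 12.0 °C

Heat lost by stainless steel = heat gained by glycerol.
(201.5)(0.493)(111.9 − T) = (639.6)(2.38)(T − 5.5)
99.3395 (111.9 − T) = 1522.248 (T − 5.5)
11116 − 99.3395 T = 1522.248 T − 8372.4
19488.4 = 1621.5875 T
T = 12.02 °C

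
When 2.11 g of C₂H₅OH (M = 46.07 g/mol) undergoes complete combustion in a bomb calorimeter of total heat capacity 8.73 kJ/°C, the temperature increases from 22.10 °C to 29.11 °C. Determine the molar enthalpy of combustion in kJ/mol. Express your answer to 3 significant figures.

ΔH = -1340 kJ/mol

ΔT = 29.11 − 22.10 = 7.01 °C
q_cal = C_cal × ΔT = 8.73 × 7.01 = 61.1973 kJ
n = 2.11 / 46.07 = 0.04580 mol
q_rxn = −q_cal = -61.1973 kJ
ΔH = -61.1973 / 0.04580 = -1336 kJ/mol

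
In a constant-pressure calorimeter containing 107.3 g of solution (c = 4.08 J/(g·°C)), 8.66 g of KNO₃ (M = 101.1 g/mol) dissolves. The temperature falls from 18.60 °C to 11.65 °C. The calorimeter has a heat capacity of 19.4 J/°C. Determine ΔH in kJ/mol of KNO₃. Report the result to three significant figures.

ΔH = 37.1 kJ/mol

|ΔT| = |11.65 − 18.60| = 6.95 °C
|q_surr| = (107.3 × 4.08 + 19.4) × 6.95 = 457.184 × 6.95 = 3177 J
n(KNO₃) = 8.66 / 101.1 = 0.08566 mol
Temperature fell, so q_rxn = +|q_surr| = 3.177 kJ
ΔH = q_rxn / n = 37.09 kJ/mol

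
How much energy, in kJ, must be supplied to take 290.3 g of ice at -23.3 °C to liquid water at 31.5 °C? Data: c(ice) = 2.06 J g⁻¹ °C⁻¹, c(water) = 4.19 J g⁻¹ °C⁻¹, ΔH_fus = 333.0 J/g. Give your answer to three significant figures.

q = 149 kJ

q1 (heat ice -23.3→0.0 °C): 290.3 × 2.06 × 23.3 = 13934 J
q2 (melt at 0 °C): 290.3 × 333.0 = 96670 J
q3 (heat water 0.0→31.5 °C): 290.3 × 4.19 × 31.5 = 38315 J
Total: 13934 + 96670 + 38315 = 148919 J = 149 kJ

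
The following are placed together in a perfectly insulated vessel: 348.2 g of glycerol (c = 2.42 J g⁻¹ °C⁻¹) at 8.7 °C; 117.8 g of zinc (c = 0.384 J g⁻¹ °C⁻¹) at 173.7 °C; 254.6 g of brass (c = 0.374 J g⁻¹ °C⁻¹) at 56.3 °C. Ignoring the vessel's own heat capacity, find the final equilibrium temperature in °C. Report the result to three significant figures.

Σ mᵢcᵢ(T − Tᵢ) = 0  ⇒  T = Σ mᵢcᵢTᵢ / Σ mᵢcᵢ
Σ mᵢcᵢ = 348.2×2.42 + 117.8×0.384 + 254.6×0.374 = 983.0996
Σ mᵢcᵢTᵢ = 842.644×8.7 + 45.2352×173.7 + 95.2204×56.3 = 20549
T = 20549 / 983.0996 = 20.90 °C

T_f = 20.9 °C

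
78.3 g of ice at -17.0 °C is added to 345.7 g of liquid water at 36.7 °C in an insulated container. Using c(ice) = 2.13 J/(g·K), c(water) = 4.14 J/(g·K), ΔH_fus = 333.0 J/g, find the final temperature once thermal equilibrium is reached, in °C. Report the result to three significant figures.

Heat to bring ice to 0 °C and melt it: q₁ = 78.3×2.13×17.0 + 78.3×333.0 = 28909 J
Heat the water can supply cooling to 0 °C: 345.7×4.14×36.7 = 52525.0 J > q₁, so all ice melts.
Energy balance: 345.7×4.14×(36.7 − T) = 28909 + 78.3×4.14×(T − 0)
1431.198(36.7 − T) = 28909 + 324.162 T
52525.0 − 28909 = 1755.360 T
T = 23616.0 / 1755.360 = 13.45 °C

T_f = 13.5 °C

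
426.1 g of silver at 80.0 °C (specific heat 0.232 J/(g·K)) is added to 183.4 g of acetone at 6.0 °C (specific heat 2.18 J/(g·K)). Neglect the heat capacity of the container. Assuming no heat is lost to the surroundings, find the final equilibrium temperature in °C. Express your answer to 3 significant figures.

Heat lost by silver = heat gained by acetone.
(426.1)(0.232)(80.0 − T) = (183.4)(2.18)(T − 6.0)
98.8552 (80.0 − T) = 399.812 (T − 6.0)
7908.4 − 98.8552 T = 399.812 T − 2398.9
10307.3 = 498.6672 T
T = 20.67 °C

T_f = 20.7 °C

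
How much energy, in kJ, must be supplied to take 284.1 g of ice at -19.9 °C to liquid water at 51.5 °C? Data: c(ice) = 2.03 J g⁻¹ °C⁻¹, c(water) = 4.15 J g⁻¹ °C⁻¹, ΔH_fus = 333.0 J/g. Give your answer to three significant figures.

q = 167 kJ

q1 (heat ice -19.9→0.0 °C): 284.1 × 2.03 × 19.9 = 11477 J
q2 (melt at 0 °C): 284.1 × 333.0 = 94605 J
q3 (heat water 0.0→51.5 °C): 284.1 × 4.15 × 51.5 = 60719 J
Total: 11477 + 94605 + 60719 = 166801 J = 167 kJ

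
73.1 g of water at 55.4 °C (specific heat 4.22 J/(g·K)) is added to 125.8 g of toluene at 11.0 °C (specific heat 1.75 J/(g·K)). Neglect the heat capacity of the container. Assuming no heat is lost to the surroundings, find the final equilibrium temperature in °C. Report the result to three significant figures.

Heat lost by water = heat gained by toluene.
(73.1)(4.22)(55.4 − T) = (125.8)(1.75)(T − 11.0)
308.482 (55.4 − T) = 220.15 (T − 11.0)
17090 − 308.482 T = 220.15 T − 2421.7
19511.7 = 528.632 T
T = 36.91 °C

T_f = 36.9 °C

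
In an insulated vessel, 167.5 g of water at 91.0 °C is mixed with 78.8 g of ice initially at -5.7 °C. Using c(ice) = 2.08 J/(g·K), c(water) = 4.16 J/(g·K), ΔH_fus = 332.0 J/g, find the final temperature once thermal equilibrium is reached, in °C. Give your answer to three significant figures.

T_f = 35.4 °C

Heat to bring ice to 0 °C and melt it: q₁ = 78.8×2.08×5.7 + 78.8×332.0 = 27096 J
Heat the water can supply cooling to 0 °C: 167.5×4.16×91.0 = 63408.8 J > q₁, so all ice melts.
Energy balance: 167.5×4.16×(91.0 − T) = 27096 + 78.8×4.16×(T − 0)
696.8(91.0 − T) = 27096 + 327.808 T
63408.8 − 27096 = 1024.608 T
T = 36312.8 / 1024.608 = 35.44 °C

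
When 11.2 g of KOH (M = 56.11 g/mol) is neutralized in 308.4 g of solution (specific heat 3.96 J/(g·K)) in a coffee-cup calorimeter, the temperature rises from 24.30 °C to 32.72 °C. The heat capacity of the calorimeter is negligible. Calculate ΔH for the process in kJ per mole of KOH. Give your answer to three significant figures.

|ΔT| = |32.72 − 24.30| = 8.42 °C
|q_surr| = (308.4 × 3.96) × 8.42 = 1221.264 × 8.42 = 10280 J
n(KOH) = 11.2 / 56.11 = 0.1996 mol
Temperature rose, so q_rxn = −|q_surr| = -10.28 kJ
ΔH = q_rxn / n = -51.50 kJ/mol

ΔH = -51.5 kJ/mol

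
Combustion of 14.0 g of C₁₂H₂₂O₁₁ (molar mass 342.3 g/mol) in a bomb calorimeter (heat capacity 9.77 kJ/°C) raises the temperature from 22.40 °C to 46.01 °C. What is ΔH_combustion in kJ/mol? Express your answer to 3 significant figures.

ΔH = -5640 kJ/mol

ΔT = 46.01 − 22.40 = 23.61 °C
q_cal = C_cal × ΔT = 9.77 × 23.61 = 230.6697 kJ
n = 14.0 / 342.3 = 0.04090 mol
q_rxn = −q_cal = -230.6697 kJ
ΔH = -230.6697 / 0.04090 = -5640 kJ/mol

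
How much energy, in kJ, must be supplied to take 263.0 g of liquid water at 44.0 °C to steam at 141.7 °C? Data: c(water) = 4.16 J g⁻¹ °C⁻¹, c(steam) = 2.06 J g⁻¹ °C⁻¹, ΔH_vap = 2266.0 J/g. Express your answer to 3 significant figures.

q1 (heat water 44.0→100.0 °C): 263.0 × 4.16 × 56.0 = 61268 J
q2 (vaporize at 100 °C): 263.0 × 2266.0 = 595958 J
q3 (heat steam 100.0→141.7 °C): 263.0 × 2.06 × 41.7 = 22592 J
Total: 61268 + 595958 + 22592 = 679818 J = 680 kJ

q = 680 kJ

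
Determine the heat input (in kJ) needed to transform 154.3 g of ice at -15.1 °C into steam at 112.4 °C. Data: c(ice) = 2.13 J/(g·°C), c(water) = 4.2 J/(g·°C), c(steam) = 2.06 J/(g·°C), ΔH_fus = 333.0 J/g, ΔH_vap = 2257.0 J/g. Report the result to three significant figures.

q = 473 kJ

q1 (heat ice -15.1→0.0 °C): 154.3 × 2.13 × 15.1 = 4963 J
q2 (melt at 0 °C): 154.3 × 333.0 = 51382 J
q3 (heat water 0.0→100.0 °C): 154.3 × 4.2 × 100.0 = 64806 J
q4 (vaporize at 100 °C): 154.3 × 2257.0 = 348255 J
q5 (heat steam 100.0→112.4 °C): 154.3 × 2.06 × 12.4 = 3941 J
Total: 4963 + 51382 + 64806 + 348255 + 3941 = 473347 J = 473 kJ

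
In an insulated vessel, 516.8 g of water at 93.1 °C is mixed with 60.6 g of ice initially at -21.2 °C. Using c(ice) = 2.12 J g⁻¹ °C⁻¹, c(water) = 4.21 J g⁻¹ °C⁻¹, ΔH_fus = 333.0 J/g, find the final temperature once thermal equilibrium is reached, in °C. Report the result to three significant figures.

T_f = 73.9 °C

Heat to bring ice to 0 °C and melt it: q₁ = 60.6×2.12×21.2 + 60.6×333.0 = 22903 J
Heat the water can supply cooling to 0 °C: 516.8×4.21×93.1 = 202560 J > q₁, so all ice melts.
Energy balance: 516.8×4.21×(93.1 − T) = 22903 + 60.6×4.21×(T − 0)
2175.728(93.1 − T) = 22903 + 255.126 T
202560 − 22903 = 2430.854 T
T = 179657 / 2430.854 = 73.91 °C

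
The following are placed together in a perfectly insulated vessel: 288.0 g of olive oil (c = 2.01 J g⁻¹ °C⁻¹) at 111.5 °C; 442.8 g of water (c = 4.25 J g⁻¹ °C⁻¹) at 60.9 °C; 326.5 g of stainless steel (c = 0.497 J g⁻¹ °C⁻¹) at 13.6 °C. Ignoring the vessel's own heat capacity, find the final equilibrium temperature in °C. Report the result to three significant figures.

T_f = 69.1 °C

Σ mᵢcᵢ(T − Tᵢ) = 0  ⇒  T = Σ mᵢcᵢTᵢ / Σ mᵢcᵢ
Σ mᵢcᵢ = 288.0×2.01 + 442.8×4.25 + 326.5×0.497 = 2623.0505
Σ mᵢcᵢTᵢ = 578.88×111.5 + 1881.9×60.9 + 162.2705×13.6 = 181360
T = 181360 / 2623.0505 = 69.14 °C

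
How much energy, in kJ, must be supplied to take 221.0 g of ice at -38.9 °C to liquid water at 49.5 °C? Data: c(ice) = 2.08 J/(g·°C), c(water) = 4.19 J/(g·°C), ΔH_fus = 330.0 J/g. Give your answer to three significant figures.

q1 (heat ice -38.9→0.0 °C): 221.0 × 2.08 × 38.9 = 17882 J
q2 (melt at 0 °C): 221.0 × 330.0 = 72930 J
q3 (heat water 0.0→49.5 °C): 221.0 × 4.19 × 49.5 = 45837 J
Total: 17882 + 72930 + 45837 = 136649 J = 137 kJ

q = 137 kJ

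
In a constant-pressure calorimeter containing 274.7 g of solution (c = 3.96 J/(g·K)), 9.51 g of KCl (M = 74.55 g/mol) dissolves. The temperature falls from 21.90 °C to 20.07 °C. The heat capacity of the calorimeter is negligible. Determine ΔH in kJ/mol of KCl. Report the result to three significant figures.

|ΔT| = |20.07 − 21.90| = 1.83 °C
|q_surr| = (274.7 × 3.96) × 1.83 = 1087.812 × 1.83 = 1991 J
n(KCl) = 9.51 / 74.55 = 0.1276 mol
Temperature fell, so q_rxn = +|q_surr| = 1.991 kJ
ΔH = q_rxn / n = 15.60 kJ/mol

ΔH = 15.6 kJ/mol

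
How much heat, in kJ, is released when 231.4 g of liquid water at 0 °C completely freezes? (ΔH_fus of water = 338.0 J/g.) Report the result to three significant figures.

q = m × ΔH_fus = 231.4 × 338.0 = 78210 J = 78.2 kJ

q = 78.2 kJ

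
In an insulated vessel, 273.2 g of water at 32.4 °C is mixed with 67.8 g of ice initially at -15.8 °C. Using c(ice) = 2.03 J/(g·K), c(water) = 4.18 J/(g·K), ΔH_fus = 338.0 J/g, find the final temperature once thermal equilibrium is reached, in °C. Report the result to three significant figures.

T_f = 8.35 °C

Heat to bring ice to 0 °C and melt it: q₁ = 67.8×2.03×15.8 + 67.8×338.0 = 25091 J
Heat the water can supply cooling to 0 °C: 273.2×4.18×32.4 = 37000.0 J > q₁, so all ice melts.
Energy balance: 273.2×4.18×(32.4 − T) = 25091 + 67.8×4.18×(T − 0)
1141.976(32.4 − T) = 25091 + 283.404 T
37000.0 − 25091 = 1425.380 T
T = 11909.0 / 1425.380 = 8.35496 °C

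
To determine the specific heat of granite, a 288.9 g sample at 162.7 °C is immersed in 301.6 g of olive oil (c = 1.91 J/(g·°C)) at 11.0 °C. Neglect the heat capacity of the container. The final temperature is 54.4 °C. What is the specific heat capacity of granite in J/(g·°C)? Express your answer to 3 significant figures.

q_gained = (301.6 × 1.91) × (54.4 − 11.0) = 25000 J
q_lost = 288.9 × c × (162.7 − 54.4) = 31287.87 c
Set equal: c = 25000 / 31287.87 = 0.799 J/(g·°C)

c = 0.799 J/(g·°C)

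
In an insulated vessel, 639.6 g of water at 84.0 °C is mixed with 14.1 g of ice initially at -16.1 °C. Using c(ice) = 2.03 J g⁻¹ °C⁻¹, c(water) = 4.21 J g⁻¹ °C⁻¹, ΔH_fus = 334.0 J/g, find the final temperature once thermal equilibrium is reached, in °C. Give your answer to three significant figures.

Heat to bring ice to 0 °C and melt it: q₁ = 14.1×2.03×16.1 + 14.1×334.0 = 5170.2 J
Heat the water can supply cooling to 0 °C: 639.6×4.21×84.0 = 226188 J > q₁, so all ice melts.
Energy balance: 639.6×4.21×(84.0 − T) = 5170.2 + 14.1×4.21×(T − 0)
2692.716(84.0 − T) = 5170.2 + 59.361 T
226188 − 5170.2 = 2752.077 T
T = 221017.8 / 2752.077 = 80.31 °C

T_f = 80.3 °C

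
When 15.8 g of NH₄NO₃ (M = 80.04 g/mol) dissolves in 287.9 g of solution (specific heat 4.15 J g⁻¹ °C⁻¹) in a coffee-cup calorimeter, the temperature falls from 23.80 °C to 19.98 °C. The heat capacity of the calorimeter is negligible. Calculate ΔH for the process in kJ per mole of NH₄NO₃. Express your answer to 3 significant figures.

ΔH = 23.1 kJ/mol

|ΔT| = |19.98 − 23.80| = 3.82 °C
|q_surr| = (287.9 × 4.15) × 3.82 = 1194.785 × 3.82 = 4564 J
n(NH₄NO₃) = 15.8 / 80.04 = 0.1974 mol
Temperature fell, so q_rxn = +|q_surr| = 4.564 kJ
ΔH = q_rxn / n = 23.12 kJ/mol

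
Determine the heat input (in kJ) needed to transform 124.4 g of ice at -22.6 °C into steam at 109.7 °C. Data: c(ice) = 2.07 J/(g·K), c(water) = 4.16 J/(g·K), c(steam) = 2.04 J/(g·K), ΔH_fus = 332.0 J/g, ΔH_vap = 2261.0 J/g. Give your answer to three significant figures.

q1 (heat ice -22.6→0.0 °C): 124.4 × 2.07 × 22.6 = 5820 J
q2 (melt at 0 °C): 124.4 × 332.0 = 41301 J
q3 (heat water 0.0→100.0 °C): 124.4 × 4.16 × 100.0 = 51750 J
q4 (vaporize at 100 °C): 124.4 × 2261.0 = 281268 J
q5 (heat steam 100.0→109.7 °C): 124.4 × 2.04 × 9.7 = 2462 J
Total: 5820 + 41301 + 51750 + 281268 + 2462 = 382601 J = 383 kJ

q = 383 kJ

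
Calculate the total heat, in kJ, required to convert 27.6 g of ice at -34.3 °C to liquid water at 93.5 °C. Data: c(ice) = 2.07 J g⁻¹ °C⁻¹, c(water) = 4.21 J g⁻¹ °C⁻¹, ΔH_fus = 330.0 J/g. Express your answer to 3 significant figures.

q1 (heat ice -34.3→0.0 °C): 27.6 × 2.07 × 34.3 = 1960 J
q2 (melt at 0 °C): 27.6 × 330.0 = 9108 J
q3 (heat water 0.0→93.5 °C): 27.6 × 4.21 × 93.5 = 10864 J
Total: 1960 + 9108 + 10864 = 21932 J = 21.9 kJ

q = 21.9 kJ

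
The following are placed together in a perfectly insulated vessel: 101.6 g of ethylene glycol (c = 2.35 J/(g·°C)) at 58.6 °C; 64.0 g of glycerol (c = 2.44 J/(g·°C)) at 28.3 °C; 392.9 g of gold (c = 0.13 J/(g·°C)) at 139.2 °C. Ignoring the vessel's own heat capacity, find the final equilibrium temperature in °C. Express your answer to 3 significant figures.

Σ mᵢcᵢ(T − Tᵢ) = 0  ⇒  T = Σ mᵢcᵢTᵢ / Σ mᵢcᵢ
Σ mᵢcᵢ = 101.6×2.35 + 64.0×2.44 + 392.9×0.13 = 445.997
Σ mᵢcᵢTᵢ = 238.76×58.6 + 156.16×28.3 + 51.077×139.2 = 25521
T = 25521 / 445.997 = 57.22 °C

T_f = 57.2 °C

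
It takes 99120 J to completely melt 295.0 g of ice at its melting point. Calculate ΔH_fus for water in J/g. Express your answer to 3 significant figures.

ΔH_fus = q / m = 99120 / 295.0 = 336 J/g

ΔH_fus = 336 J/g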